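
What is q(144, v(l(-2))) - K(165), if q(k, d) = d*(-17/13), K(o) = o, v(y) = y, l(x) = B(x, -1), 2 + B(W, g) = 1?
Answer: -2128/13 ≈ -163.69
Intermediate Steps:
B(W, g) = -1 (B(W, g) = -2 + 1 = -1)
l(x) = -1
q(k, d) = -17*d/13 (q(k, d) = d*(-17*1/13) = d*(-17/13) = -17*d/13)
q(144, v(l(-2))) - K(165) = -17/13*(-1) - 1*165 = 17/13 - 165 = -2128/13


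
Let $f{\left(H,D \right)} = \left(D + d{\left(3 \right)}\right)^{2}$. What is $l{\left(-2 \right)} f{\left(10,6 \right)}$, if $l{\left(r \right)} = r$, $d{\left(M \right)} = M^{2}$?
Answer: $-450$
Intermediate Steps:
$f{\left(H,D \right)} = \left(9 + D\right)^{2}$ ($f{\left(H,D \right)} = \left(D + 3^{2}\right)^{2} = \left(D + 9\right)^{2} = \left(9 + D\right)^{2}$)
$l{\left(-2 \right)} f{\left(10,6 \right)} = - 2 \left(9 + 6\right)^{2} = - 2 \cdot 15^{2} = \left(-2\right) 225 = -450$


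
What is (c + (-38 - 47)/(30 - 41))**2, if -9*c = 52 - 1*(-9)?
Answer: 8836/9801 ≈ 0.90154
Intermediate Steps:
c = -61/9 (c = -(52 - 1*(-9))/9 = -(52 + 9)/9 = -1/9*61 = -61/9 ≈ -6.7778)
(c + (-38 - 47)/(30 - 41))**2 = (-61/9 + (-38 - 47)/(30 - 41))**2 = (-61/9 - 85/(-11))**2 = (-61/9 - 85*(-1/11))**2 = (-61/9 + 85/11)**2 = (94/99)**2 = 8836/9801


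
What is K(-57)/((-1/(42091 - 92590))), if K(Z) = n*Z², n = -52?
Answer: -8531705052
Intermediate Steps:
K(Z) = -52*Z²
K(-57)/((-1/(42091 - 92590))) = (-52*(-57)²)/((-1/(42091 - 92590))) = (-52*3249)/((-1/(-50499))) = -168948/((-1*(-1/50499))) = -168948/1/50499 = -168948*50499 = -8531705052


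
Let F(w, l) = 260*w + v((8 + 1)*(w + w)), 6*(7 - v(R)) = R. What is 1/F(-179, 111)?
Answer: -1/45996 ≈ -2.1741e-5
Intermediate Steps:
v(R) = 7 - R/6
F(w, l) = 7 + 257*w (F(w, l) = 260*w + (7 - (8 + 1)*(w + w)/6) = 260*w + (7 - 3*2*w/2) = 260*w + (7 - 3*w) = 7 + 257*w)
1/F(-179, 111) = 1/(7 + 257*(-179)) = 1/(7 - 46003) = 1/(-45996) = -1/45996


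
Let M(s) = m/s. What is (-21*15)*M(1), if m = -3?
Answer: 945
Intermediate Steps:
M(s) = -3/s
(-21*15)*M(1) = (-21*15)*(-3/1) = -(-945) = -315*(-3) = 945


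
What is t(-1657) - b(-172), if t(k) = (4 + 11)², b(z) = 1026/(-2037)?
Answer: 153117/679 ≈ 225.50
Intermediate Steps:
b(z) = -342/679 (b(z) = 1026*(-1/2037) = -342/679)
t(k) = 225 (t(k) = 15² = 225)
t(-1657) - b(-172) = 225 - 1*(-342/679) = 225 + 342/679 = 153117/679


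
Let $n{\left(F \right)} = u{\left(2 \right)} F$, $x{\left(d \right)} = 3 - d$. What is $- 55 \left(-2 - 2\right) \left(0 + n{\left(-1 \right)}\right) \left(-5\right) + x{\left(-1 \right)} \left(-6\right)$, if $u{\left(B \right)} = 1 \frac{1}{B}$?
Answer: $526$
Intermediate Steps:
$u{\left(B \right)} = \frac{1}{B}$
$n{\left(F \right)} = \frac{F}{2}$
$- 55 \left(-2 - 2\right) \left(0 + n{\left(-1 \right)}\right) \left(-5\right) + x{\left(-1 \right)} \left(-6\right) = - 55 \left(-2 - 2\right) \left(0 + \frac{1}{2} \left(-1\right)\right) \left(-5\right) + \left(3 - -1\right) \left(-6\right) = - 55 \left(- 4 \left(0 - \frac{1}{2}\right) \left(-5\right)\right) + \left(3 + 1\right) \left(-6\right) = - 55 \left(- 4 \left(\left(- \frac{1}{2}\right) \left(-5\right)\right)\right) + 4 \left(-6\right) = - 55 \left(\left(-4\right) \frac{5}{2}\right) - 24 = \left(-55\right) \left(-10\right) - 24 = 550 - 24 = 526$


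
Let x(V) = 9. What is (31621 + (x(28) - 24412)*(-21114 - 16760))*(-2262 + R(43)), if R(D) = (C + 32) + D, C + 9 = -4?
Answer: -2033395854600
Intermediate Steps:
C = -13 (C = -9 - 4 = -13)
R(D) = 19 + D (R(D) = (-13 + 32) + D = 19 + D)
(31621 + (x(28) - 24412)*(-21114 - 16760))*(-2262 + R(43)) = (31621 + (9 - 24412)*(-21114 - 16760))*(-2262 + (19 + 43)) = (31621 - 24403*(-37874))*(-2262 + 62) = (31621 + 924239222)*(-2200) = 924270843*(-2200) = -2033395854600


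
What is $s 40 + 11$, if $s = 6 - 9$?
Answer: $-109$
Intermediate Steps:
$s = -3$ ($s = 6 - 9 = -3$)
$s 40 + 11 = \left(-3\right) 40 + 11 = -120 + 11 = -109$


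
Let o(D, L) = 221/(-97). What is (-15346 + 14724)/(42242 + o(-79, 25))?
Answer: -60334/4097253 ≈ -0.014725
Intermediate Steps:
o(D, L) = -221/97 (o(D, L) = 221*(-1/97) = -221/97)
(-15346 + 14724)/(42242 + o(-79, 25)) = (-15346 + 14724)/(42242 - 221/97) = -622/4097253/97 = -622*97/4097253 = -60334/4097253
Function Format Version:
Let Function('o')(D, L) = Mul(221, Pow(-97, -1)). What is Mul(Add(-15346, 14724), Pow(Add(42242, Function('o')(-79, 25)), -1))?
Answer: Rational(-60334, 4097253) ≈ -0.014725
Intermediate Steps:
Function('o')(D, L) = Rational(-221, 97) (Function('o')(D, L) = Mul(221, Rational(-1, 97)) = Rational(-221, 97))
Mul(Add(-15346, 14724), Pow(Add(42242, Function('o')(-79, 25)), -1)) = Mul(Add(-15346, 14724), Pow(Add(42242, Rational(-221, 97)), -1)) = Mul(-622, Pow(Rational(4097253, 97), -1)) = Mul(-622, Rational(97, 4097253)) = Rational(-60334, 4097253)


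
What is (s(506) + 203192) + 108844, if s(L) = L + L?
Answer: 313048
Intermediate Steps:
s(L) = 2*L
(s(506) + 203192) + 108844 = (2*506 + 203192) + 108844 = (1012 + 203192) + 108844 = 204204 + 108844 = 313048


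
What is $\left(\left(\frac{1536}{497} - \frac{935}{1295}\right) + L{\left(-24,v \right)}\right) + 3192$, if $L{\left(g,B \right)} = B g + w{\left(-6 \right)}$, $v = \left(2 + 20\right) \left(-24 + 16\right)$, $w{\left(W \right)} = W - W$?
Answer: $\frac{136416379}{18389} \approx 7418.4$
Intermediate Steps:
$w{\left(W \right)} = 0$
$v = -176$ ($v = 22 \left(-8\right) = -176$)
$L{\left(g,B \right)} = B g$ ($L{\left(g,B \right)} = B g + 0 = B g$)
$\left(\left(\frac{1536}{497} - \frac{935}{1295}\right) + L{\left(-24,v \right)}\right) + 3192 = \left(\left(\frac{1536}{497} - \frac{935}{1295}\right) - -4224\right) + 3192 = \left(\left(1536 \cdot \frac{1}{497} - \frac{187}{259}\right) + 4224\right) + 3192 = \left(\left(\frac{1536}{497} - \frac{187}{259}\right) + 4224\right) + 3192 = \left(\frac{43555}{18389} + 4224\right) + 3192 = \frac{77718691}{18389} + 3192 = \frac{136416379}{18389}$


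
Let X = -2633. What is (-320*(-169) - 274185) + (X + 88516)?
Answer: -134222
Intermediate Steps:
(-320*(-169) - 274185) + (X + 88516) = (-320*(-169) - 274185) + (-2633 + 88516) = (54080 - 274185) + 85883 = -220105 + 85883 = -134222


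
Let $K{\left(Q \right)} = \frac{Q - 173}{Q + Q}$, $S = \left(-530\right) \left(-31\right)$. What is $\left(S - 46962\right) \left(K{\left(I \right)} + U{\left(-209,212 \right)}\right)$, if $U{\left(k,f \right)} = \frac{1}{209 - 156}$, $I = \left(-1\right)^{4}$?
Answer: $\frac{139134324}{53} \approx 2.6252 \cdot 10^{6}$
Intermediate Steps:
$I = 1$
$S = 16430$
$K{\left(Q \right)} = \frac{-173 + Q}{2 Q}$
$U{\left(k,f \right)} = \frac{1}{53}$
$\left(S - 46962\right) \left(K{\left(I \right)} + U{\left(-209,212 \right)}\right) = \left(16430 - 46962\right) \left(\frac{-173 + 1}{2 \cdot 1} + \frac{1}{53}\right) = - 30532 \left(\frac{1}{2} \cdot 1 \left(-172\right) + \frac{1}{53}\right) = - 30532 \left(-86 + \frac{1}{53}\right) = \left(-30532\right) \left(- \frac{4557}{53}\right) = \frac{139134324}{53}$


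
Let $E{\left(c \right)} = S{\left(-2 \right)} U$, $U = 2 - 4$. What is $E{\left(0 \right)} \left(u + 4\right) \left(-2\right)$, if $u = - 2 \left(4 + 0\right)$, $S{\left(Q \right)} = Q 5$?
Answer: $160$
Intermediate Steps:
$S{\left(Q \right)} = 5 Q$
$U = -2$
$u = -8$ ($u = \left(-2\right) 4 = -8$)
$E{\left(c \right)} = 20$ ($E{\left(c \right)} = 5 \left(-2\right) \left(-2\right) = \left(-10\right) \left(-2\right) = 20$)
$E{\left(0 \right)} \left(u + 4\right) \left(-2\right) = 20 \left(-8 + 4\right) \left(-2\right) = 20 \left(-4\right) \left(-2\right) = \left(-80\right) \left(-2\right) = 160$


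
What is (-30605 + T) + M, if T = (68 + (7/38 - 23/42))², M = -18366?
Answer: -7067934002/159201 ≈ -44396.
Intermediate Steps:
T = 728298169/159201 (T = (68 + (7*(1/38) - 23*1/42))² = (68 + (7/38 - 23/42))² = (68 - 145/399)² = (26987/399)² = 728298169/159201 ≈ 4574.7)
(-30605 + T) + M = (-30605 + 728298169/159201) - 18366 = -4144048436/159201 - 18366 = -7067934002/159201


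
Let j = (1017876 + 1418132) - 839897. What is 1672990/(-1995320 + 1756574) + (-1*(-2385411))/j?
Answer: -350128401214/63510852801 ≈ -5.5129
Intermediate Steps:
j = 1596111 (j = 2436008 - 839897 = 1596111)
1672990/(-1995320 + 1756574) + (-1*(-2385411))/j = 1672990/(-1995320 + 1756574) - 1*(-2385411)/1596111 = 1672990/(-238746) + 2385411*(1/1596111) = 1672990*(-1/238746) + 795137/532037 = -836495/119373 + 795137/532037 = -350128401214/63510852801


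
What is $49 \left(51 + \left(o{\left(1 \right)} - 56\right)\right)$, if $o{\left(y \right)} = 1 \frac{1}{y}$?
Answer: $-196$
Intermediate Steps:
$o{\left(y \right)} = \frac{1}{y}$
$49 \left(51 + \left(o{\left(1 \right)} - 56\right)\right) = 49 \left(51 + \left(1^{-1} - 56\right)\right) = 49 \left(51 + \left(1 - 56\right)\right) = 49 \left(51 - 55\right) = 49 \left(-4\right) = -196$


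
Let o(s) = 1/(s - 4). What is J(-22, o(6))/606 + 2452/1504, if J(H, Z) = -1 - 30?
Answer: 179911/113928 ≈ 1.5792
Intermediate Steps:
o(s) = 1/(-4 + s)
J(H, Z) = -31
J(-22, o(6))/606 + 2452/1504 = -31/606 + 2452/1504 = -31*1/606 + 2452*(1/1504) = -31/606 + 613/376 = 179911/113928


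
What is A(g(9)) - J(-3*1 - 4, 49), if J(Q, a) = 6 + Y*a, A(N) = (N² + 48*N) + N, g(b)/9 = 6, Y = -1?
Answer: 5605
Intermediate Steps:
g(b) = 54 (g(b) = 9*6 = 54)
A(N) = N² + 49*N
J(Q, a) = 6 - a
A(g(9)) - J(-3*1 - 4, 49) = 54*(49 + 54) - (6 - 1*49) = 54*103 - (6 - 49) = 5562 - 1*(-43) = 5562 + 43 = 5605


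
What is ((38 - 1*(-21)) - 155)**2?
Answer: 9216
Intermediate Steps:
((38 - 1*(-21)) - 155)**2 = ((38 + 21) - 155)**2 = (59 - 155)**2 = (-96)**2 = 9216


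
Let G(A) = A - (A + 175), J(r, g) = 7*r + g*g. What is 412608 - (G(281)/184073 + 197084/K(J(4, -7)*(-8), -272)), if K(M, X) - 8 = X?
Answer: 5021768969677/12148818 ≈ 4.1335e+5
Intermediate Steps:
J(r, g) = g² + 7*r (J(r, g) = 7*r + g² = g² + 7*r)
K(M, X) = 8 + X
G(A) = -175 (G(A) = A - (175 + A) = A + (-175 - A) = -175)
412608 - (G(281)/184073 + 197084/K(J(4, -7)*(-8), -272)) = 412608 - (-175/184073 + 197084/(8 - 272)) = 412608 - (-175*1/184073 + 197084/(-264)) = 412608 - (-175/184073 + 197084*(-1/264)) = 412608 - (-175/184073 - 49271/66) = 412608 - 1*(-9069472333/12148818) = 412608 + 9069472333/12148818 = 5021768969677/12148818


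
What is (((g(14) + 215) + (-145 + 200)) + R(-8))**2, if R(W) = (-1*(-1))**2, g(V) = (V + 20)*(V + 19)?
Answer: 1940449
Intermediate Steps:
g(V) = (19 + V)*(20 + V) (g(V) = (20 + V)*(19 + V) = (19 + V)*(20 + V))
R(W) = 1 (R(W) = 1**2 = 1)
(((g(14) + 215) + (-145 + 200)) + R(-8))**2 = ((((380 + 14**2 + 39*14) + 215) + (-145 + 200)) + 1)**2 = ((((380 + 196 + 546) + 215) + 55) + 1)**2 = (((1122 + 215) + 55) + 1)**2 = ((1337 + 55) + 1)**2 = (1392 + 1)**2 = 1393**2 = 1940449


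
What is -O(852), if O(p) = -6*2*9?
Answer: 108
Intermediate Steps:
O(p) = -108 (O(p) = -12*9 = -108)
-O(852) = -1*(-108) = 108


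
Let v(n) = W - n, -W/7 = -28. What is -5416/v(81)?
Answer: -5416/115 ≈ -47.096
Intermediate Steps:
W = 196 (W = -7*(-28) = 196)
v(n) = 196 - n
-5416/v(81) = -5416/(196 - 1*81) = -5416/(196 - 81) = -5416/115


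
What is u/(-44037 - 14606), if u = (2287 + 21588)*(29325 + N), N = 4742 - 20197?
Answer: -331146250/58643 ≈ -5646.8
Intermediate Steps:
N = -15455
u = 331146250 (u = (2287 + 21588)*(29325 - 15455) = 23875*13870 = 331146250)
u/(-44037 - 14606) = 331146250/(-44037 - 14606) = 331146250/(-58643) = 331146250*(-1/58643) = -331146250/58643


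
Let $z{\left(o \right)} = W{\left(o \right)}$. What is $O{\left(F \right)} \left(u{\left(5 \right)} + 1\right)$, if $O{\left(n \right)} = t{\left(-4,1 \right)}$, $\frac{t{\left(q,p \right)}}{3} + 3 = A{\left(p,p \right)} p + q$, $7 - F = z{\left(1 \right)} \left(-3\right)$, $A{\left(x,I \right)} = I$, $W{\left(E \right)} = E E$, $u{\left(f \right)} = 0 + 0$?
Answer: $-18$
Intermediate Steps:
$u{\left(f \right)} = 0$
$W{\left(E \right)} = E^{2}$
$z{\left(o \right)} = o^{2}$
$F = 10$ ($F = 7 - 1^{2} \left(-3\right) = 7 - 1 \left(-3\right) = 7 - -3 = 7 + 3 = 10$)
$t{\left(q,p \right)} = -9 + 3 q + 3 p^{2}$ ($t{\left(q,p \right)} = -9 + 3 \left(p p + q\right) = -9 + 3 \left(p^{2} + q\right) = -9 + 3 \left(q + p^{2}\right) = -9 + \left(3 q + 3 p^{2}\right) = -9 + 3 q + 3 p^{2}$)
$O{\left(n \right)} = -18$ ($O{\left(n \right)} = -9 + 3 \left(-4\right) + 3 \cdot 1^{2} = -9 - 12 + 3 \cdot 1 = -9 - 12 + 3 = -18$)
$O{\left(F \right)} \left(u{\left(5 \right)} + 1\right) = - 18 \left(0 + 1\right) = \left(-18\right) 1 = -18$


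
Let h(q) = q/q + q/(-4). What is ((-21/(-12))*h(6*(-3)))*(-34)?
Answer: -1309/4 ≈ -327.25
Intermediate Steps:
h(q) = 1 - q/4 (h(q) = 1 + q*(-¼) = 1 - q/4)
((-21/(-12))*h(6*(-3)))*(-34) = ((-21/(-12))*(1 - 3*(-3)/2))*(-34) = ((-21*(-1/12))*(1 - ¼*(-18)))*(-34) = (7*(1 + 9/2)/4)*(-34) = ((7/4)*(11/2))*(-34) = (77/8)*(-34) = -1309/4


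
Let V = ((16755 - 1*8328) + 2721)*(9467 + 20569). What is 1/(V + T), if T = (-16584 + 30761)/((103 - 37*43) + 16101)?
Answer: 14613/4893036340241 ≈ 2.9865e-9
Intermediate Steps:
T = 14177/14613 (T = 14177/((103 - 1591) + 16101) = 14177/(-1488 + 16101) = 14177/14613 ≈ 0.97016)
V = 334841328 (V = ((16755 - 8328) + 2721)*30036 = (8427 + 2721)*30036 = 11148*30036 = 334841328)
1/(V + T) = 1/(334841328 + 14177/14613) = 1/(4893036340241/14613) = 14613/4893036340241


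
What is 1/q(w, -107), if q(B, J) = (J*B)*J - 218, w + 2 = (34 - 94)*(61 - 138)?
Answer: 1/52871264 ≈ 1.8914e-8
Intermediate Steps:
w = 4618 (w = -2 + (34 - 94)*(61 - 138) = -2 - 60*(-77) = -2 + 4620 = 4618)
q(B, J) = -218 + B*J² (q(B, J) = (B*J)*J - 218 = B*J² - 218 = -218 + B*J²)
1/q(w, -107) = 1/(-218 + 4618*(-107)²) = 1/(-218 + 4618*11449) = 1/(-218 + 52871482) = 1/52871264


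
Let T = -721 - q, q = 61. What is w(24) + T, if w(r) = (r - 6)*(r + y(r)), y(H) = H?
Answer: 82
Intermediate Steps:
w(r) = 2*r*(-6 + r) (w(r) = (r - 6)*(r + r) = (-6 + r)*(2*r) = 2*r*(-6 + r))
T = -782 (T = -721 - 1*61 = -721 - 61 = -782)
w(24) + T = 2*24*(-6 + 24) - 782 = 2*24*18 - 782 = 864 - 782 = 82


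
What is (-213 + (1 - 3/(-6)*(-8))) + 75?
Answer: -141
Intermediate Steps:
(-213 + (1 - 3/(-6)*(-8))) + 75 = (-213 + (1 - 3*(-1/6)*(-8))) + 75 = (-213 + (1 + (1/2)*(-8))) + 75 = (-213 + (1 - 4)) + 75 = (-213 - 3) + 75 = -216 + 75 = -141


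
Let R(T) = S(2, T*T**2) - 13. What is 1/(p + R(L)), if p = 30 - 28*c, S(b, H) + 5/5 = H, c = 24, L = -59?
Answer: -1/206035 ≈ -4.8535e-6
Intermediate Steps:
S(b, H) = -1 + H
p = -642 (p = 30 - 28*24 = 30 - 672 = -642)
R(T) = -14 + T**3 (R(T) = (-1 + T*T**2) - 13 = (-1 + T**3) - 13 = -14 + T**3)
1/(p + R(L)) = 1/(-642 + (-14 + (-59)**3)) = 1/(-642 + (-14 - 205379)) = 1/(-642 - 205393) = 1/(-206035) = -1/206035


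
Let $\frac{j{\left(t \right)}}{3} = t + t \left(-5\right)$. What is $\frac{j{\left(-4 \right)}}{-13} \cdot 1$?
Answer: $- \frac{48}{13} \approx -3.6923$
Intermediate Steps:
$j{\left(t \right)} = - 12 t$ ($j{\left(t \right)} = 3 \left(t + t \left(-5\right)\right) = 3 \left(t - 5 t\right) = 3 \left(- 4 t\right) = - 12 t$)
$\frac{j{\left(-4 \right)}}{-13} \cdot 1 = \frac{\left(-12\right) \left(-4\right)}{-13} \cdot 1 = \left(- \frac{1}{13}\right) 48 \cdot 1 = \left(- \frac{48}{13}\right) 1 = - \frac{48}{13}$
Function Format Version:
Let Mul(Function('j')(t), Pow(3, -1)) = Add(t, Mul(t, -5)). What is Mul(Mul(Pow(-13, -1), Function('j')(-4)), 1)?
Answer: Rational(-48, 13) ≈ -3.6923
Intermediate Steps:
Function('j')(t) = Mul(-12, t) (Function('j')(t) = Mul(3, Add(t, Mul(t, -5))) = Mul(3, Add(t, Mul(-5, t))) = Mul(3, Mul(-4, t)) = Mul(-12, t))
Mul(Mul(Pow(-13, -1), Function('j')(-4)), 1) = Mul(Mul(Pow(-13, -1), Mul(-12, -4)), 1) = Mul(Mul(Rational(-1, 13), 48), 1) = Mul(Rational(-48, 13), 1) = Rational(-48, 13)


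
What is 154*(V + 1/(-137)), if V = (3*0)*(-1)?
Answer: -154/137 ≈ -1.1241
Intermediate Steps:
V = 0 (V = 0*(-1) = 0)
154*(V + 1/(-137)) = 154*(0 + 1/(-137)) = 154*(0 - 1/137) = 154*(-1/137) = -154/137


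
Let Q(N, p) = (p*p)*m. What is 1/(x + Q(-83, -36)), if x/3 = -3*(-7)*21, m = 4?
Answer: 1/6507 ≈ 0.00015368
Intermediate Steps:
Q(N, p) = 4*p² (Q(N, p) = (p*p)*4 = p²*4 = 4*p²)
x = 1323 (x = 3*(-3*(-7)*21) = 3*(21*21) = 3*441 = 1323)
1/(x + Q(-83, -36)) = 1/(1323 + 4*(-36)²) = 1/(1323 + 4*1296) = 1/(1323 + 5184) = 1/6507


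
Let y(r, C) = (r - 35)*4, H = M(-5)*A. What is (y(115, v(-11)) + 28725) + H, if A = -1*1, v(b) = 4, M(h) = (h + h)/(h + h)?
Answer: 29044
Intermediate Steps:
M(h) = 1 (M(h) = (2*h)/((2*h)) = (2*h)*(1/(2*h)) = 1)
A = -1
H = -1 (H = 1*(-1) = -1)
y(r, C) = -140 + 4*r (y(r, C) = (-35 + r)*4 = -140 + 4*r)
(y(115, v(-11)) + 28725) + H = ((-140 + 4*115) + 28725) - 1 = ((-140 + 460) + 28725) - 1 = (320 + 28725) - 1 = 29045 - 1 = 29044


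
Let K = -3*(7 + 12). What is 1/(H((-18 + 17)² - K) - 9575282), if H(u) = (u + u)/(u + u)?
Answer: -1/9575281 ≈ -1.0444e-7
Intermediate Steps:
K = -57 (K = -3*19 = -57)
H(u) = 1 (H(u) = (2*u)/((2*u)) = (2*u)*(1/(2*u)) = 1)
1/(H((-18 + 17)² - K) - 9575282) = 1/(1 - 9575282) = 1/(-9575281) = -1/9575281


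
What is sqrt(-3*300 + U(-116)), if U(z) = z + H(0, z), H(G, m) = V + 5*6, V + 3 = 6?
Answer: I*sqrt(983) ≈ 31.353*I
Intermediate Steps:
V = 3 (V = -3 + 6 = 3)
H(G, m) = 33 (H(G, m) = 3 + 5*6 = 3 + 30 = 33)
U(z) = 33 + z (U(z) = z + 33 = 33 + z)
sqrt(-3*300 + U(-116)) = sqrt(-3*300 + (33 - 116)) = sqrt(-900 - 83) = sqrt(-983) = I*sqrt(983)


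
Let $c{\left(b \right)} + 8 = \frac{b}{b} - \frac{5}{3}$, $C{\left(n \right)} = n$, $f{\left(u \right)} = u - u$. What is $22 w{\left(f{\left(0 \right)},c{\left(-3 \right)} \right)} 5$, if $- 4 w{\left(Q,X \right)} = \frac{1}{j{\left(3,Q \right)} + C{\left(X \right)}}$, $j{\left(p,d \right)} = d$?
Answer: $\frac{165}{52} \approx 3.1731$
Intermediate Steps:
$f{\left(u \right)} = 0$
$c{\left(b \right)} = - \frac{26}{3}$ ($c{\left(b \right)} = -8 + \left(\frac{b}{b} - \frac{5}{3}\right) = -8 + \left(1 - \frac{5}{3}\right) = -8 - \frac{2}{3} = - \frac{26}{3}$)
$w{\left(Q,X \right)} = - \frac{1}{4 \left(Q + X\right)}$
$22 w{\left(f{\left(0 \right)},c{\left(-3 \right)} \right)} 5 = 22 \left(- \frac{1}{4 \cdot 0 + 4 \left(- \frac{26}{3}\right)}\right) 5 = 22 \left(- \frac{1}{0 - \frac{104}{3}}\right) 5 = 22 \left(- \frac{1}{- \frac{104}{3}}\right) 5 = 22 \left(\left(-1\right) \left(- \frac{3}{104}\right)\right) 5 = 22 \cdot \frac{3}{104} \cdot 5 = \frac{33}{52} \cdot 5 = \frac{165}{52}$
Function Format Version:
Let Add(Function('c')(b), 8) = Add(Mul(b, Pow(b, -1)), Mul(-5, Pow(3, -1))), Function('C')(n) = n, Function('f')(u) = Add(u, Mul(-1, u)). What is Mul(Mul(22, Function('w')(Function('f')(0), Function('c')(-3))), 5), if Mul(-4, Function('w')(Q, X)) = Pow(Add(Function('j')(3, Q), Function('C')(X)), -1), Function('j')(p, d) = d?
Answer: Rational(165, 52) ≈ 3.1731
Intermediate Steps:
Function('f')(u) = 0
Function('c')(b) = Rational(-26, 3) (Function('c')(b) = Add(-8, Add(Mul(b, Pow(b, -1)), Mul(-5, Pow(3, -1)))) = Add(-8, Add(1, Mul(-5, Rational(1, 3)))) = Add(-8, Add(1, Rational(-5, 3))) = Add(-8, Rational(-2, 3)) = Rational(-26, 3))
Function('w')(Q, X) = Mul(Rational(-1, 4), Pow(Add(Q, X), -1))
Mul(Mul(22, Function('w')(Function('f')(0), Function('c')(-3))), 5) = Mul(Mul(22, Mul(-1, Pow(Add(Mul(4, 0), Mul(4, Rational(-26, 3))), -1))), 5) = Mul(Mul(22, Mul(-1, Pow(Add(0, Rational(-104, 3)), -1))), 5) = Mul(Mul(22, Mul(-1, Pow(Rational(-104, 3), -1))), 5) = Mul(Mul(22, Mul(-1, Rational(-3, 104))), 5) = Mul(Mul(22, Rational(3, 104)), 5) = Mul(Rational(33, 52), 5) = Rational(165, 52)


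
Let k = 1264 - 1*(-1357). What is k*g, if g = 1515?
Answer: 3970815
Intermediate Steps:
k = 2621 (k = 1264 + 1357 = 2621)
k*g = 2621*1515 = 3970815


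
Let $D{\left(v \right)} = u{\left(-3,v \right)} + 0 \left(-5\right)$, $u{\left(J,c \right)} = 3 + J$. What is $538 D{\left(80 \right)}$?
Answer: $0$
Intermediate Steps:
$D{\left(v \right)} = 0$ ($D{\left(v \right)} = \left(3 - 3\right) + 0 \left(-5\right) = 0 + 0 = 0$)
$538 D{\left(80 \right)} = 538 \cdot 0 = 0$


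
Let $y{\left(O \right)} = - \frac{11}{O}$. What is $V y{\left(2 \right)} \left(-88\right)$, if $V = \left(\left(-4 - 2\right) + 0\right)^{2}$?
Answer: $17424$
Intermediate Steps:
$V = 36$ ($V = \left(-6 + 0\right)^{2} = \left(-6\right)^{2} = 36$)
$V y{\left(2 \right)} \left(-88\right) = 36 \left(- \frac{11}{2}\right) \left(-88\right) = \left(-198\right) \left(-88\right) = 17424$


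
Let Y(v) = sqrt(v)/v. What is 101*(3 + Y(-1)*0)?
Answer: 303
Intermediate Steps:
Y(v) = 1/sqrt(v)
101*(3 + Y(-1)*0) = 101*(3 + 0/sqrt(-1)) = 101*(3 - I*0) = 101*(3 + 0) = 101*3 = 303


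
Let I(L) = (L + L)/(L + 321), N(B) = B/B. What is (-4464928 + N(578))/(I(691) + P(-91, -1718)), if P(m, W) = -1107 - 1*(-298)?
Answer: 251028118/45407 ≈ 5528.4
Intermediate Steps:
P(m, W) = -809 (P(m, W) = -1107 + 298 = -809)
N(B) = 1
I(L) = 2*L/(321 + L) (I(L) = (2*L)/(321 + L) = 2*L/(321 + L))
(-4464928 + N(578))/(I(691) + P(-91, -1718)) = (-4464928 + 1)/(2*691/(321 + 691) - 809) = -4464927/(2*691/1012 - 809) = -4464927/(2*691*(1/1012) - 809) = -4464927/(691/506 - 809) = -4464927/(-408663/506) = -4464927*(-506/408663) = 251028118/45407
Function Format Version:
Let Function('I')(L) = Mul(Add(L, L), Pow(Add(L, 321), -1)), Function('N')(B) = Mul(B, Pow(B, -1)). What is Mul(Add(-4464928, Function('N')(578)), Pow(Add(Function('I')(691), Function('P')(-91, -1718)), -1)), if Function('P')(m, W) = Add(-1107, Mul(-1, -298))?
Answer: Rational(251028118, 45407) ≈ 5528.4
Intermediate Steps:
Function('P')(m, W) = -809 (Function('P')(m, W) = Add(-1107, 298) = -809)
Function('N')(B) = 1
Function('I')(L) = Mul(2, L, Pow(Add(321, L), -1)) (Function('I')(L) = Mul(Mul(2, L), Pow(Add(321, L), -1)) = Mul(2, L, Pow(Add(321, L), -1)))
Mul(Add(-4464928, Function('N')(578)), Pow(Add(Function('I')(691), Function('P')(-91, -1718)), -1)) = Mul(Add(-4464928, 1), Pow(Add(Mul(2, 691, Pow(Add(321, 691), -1)), -809), -1)) = Mul(-4464927, Pow(Add(Mul(2, 691, Pow(1012, -1)), -809), -1)) = Mul(-4464927, Pow(Add(Mul(2, 691, Rational(1, 1012)), -809), -1)) = Mul(-4464927, Pow(Add(Rational(691, 506), -809), -1)) = Mul(-4464927, Pow(Rational(-408663, 506), -1)) = Mul(-4464927, Rational(-506, 408663)) = Rational(251028118, 45407)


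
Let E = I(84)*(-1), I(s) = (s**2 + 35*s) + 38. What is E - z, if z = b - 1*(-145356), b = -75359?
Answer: -80031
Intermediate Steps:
I(s) = 38 + s**2 + 35*s
z = 69997 (z = -75359 - 1*(-145356) = -75359 + 145356 = 69997)
E = -10034 (E = (38 + 84**2 + 35*84)*(-1) = (38 + 7056 + 2940)*(-1) = 10034*(-1) = -10034)
E - z = -10034 - 1*69997 = -10034 - 69997 = -80031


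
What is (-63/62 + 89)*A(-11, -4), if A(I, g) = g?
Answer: -10910/31 ≈ -351.94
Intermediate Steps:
(-63/62 + 89)*A(-11, -4) = (-63/62 + 89)*(-4) = (5455/62)*(-4) = -10910/31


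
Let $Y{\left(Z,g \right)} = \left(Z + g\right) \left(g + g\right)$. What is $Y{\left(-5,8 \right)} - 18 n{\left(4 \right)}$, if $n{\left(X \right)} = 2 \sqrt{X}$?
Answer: $-24$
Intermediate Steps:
$Y{\left(Z,g \right)} = 2 g \left(Z + g\right)$ ($Y{\left(Z,g \right)} = \left(Z + g\right) 2 g = 2 g \left(Z + g\right)$)
$Y{\left(-5,8 \right)} - 18 n{\left(4 \right)} = 2 \cdot 8 \left(-5 + 8\right) - 18 \cdot 2 \sqrt{4} = 2 \cdot 8 \cdot 3 - 18 \cdot 2 \cdot 2 = 48 - 72 = -24$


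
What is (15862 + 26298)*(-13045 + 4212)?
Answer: -372399280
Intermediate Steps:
(15862 + 26298)*(-13045 + 4212) = 42160*(-8833) = -372399280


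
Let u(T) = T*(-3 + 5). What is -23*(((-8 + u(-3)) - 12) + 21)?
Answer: 115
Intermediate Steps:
u(T) = 2*T (u(T) = T*2 = 2*T)
-23*(((-8 + u(-3)) - 12) + 21) = -23*(((-8 + 2*(-3)) - 12) + 21) = -23*(((-8 - 6) - 12) + 21) = -23*((-14 - 12) + 21) = -23*(-26 + 21) = -23*(-5) = 115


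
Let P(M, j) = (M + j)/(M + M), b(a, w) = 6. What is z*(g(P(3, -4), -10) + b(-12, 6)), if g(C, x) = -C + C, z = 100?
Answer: 600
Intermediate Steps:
P(M, j) = (M + j)/(2*M) (P(M, j) = (M + j)/((2*M)) = (M + j)*(1/(2*M)) = (M + j)/(2*M))
g(C, x) = 0
z*(g(P(3, -4), -10) + b(-12, 6)) = 100*(0 + 6) = 100*6 = 600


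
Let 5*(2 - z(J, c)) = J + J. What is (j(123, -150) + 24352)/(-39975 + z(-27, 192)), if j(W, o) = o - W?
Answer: -120395/199811 ≈ -0.60254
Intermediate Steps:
z(J, c) = 2 - 2*J/5 (z(J, c) = 2 - (J + J)/5 = 2 - 2*J/5)
(j(123, -150) + 24352)/(-39975 + z(-27, 192)) = ((-150 - 1*123) + 24352)/(-39975 + (2 - 2/5*(-27))) = ((-150 - 123) + 24352)/(-39975 + (2 + 54/5)) = (-273 + 24352)/(-39975 + 64/5) = 24079/(-199811/5) = 24079*(-5/199811) = -120395/199811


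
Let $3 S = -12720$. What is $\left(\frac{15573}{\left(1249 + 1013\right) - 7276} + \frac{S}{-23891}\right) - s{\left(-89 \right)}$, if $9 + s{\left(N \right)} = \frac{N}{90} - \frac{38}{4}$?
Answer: $\frac{89269585463}{5390526330} \approx 16.56$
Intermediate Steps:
$S = -4240$ ($S = \frac{1}{3} \left(-12720\right) = -4240$)
$s{\left(N \right)} = - \frac{37}{2} + \frac{N}{90}$ ($s{\left(N \right)} = -9 + \left(\frac{N}{90} - \frac{38}{4}\right) = -9 + \left(N \frac{1}{90} - \frac{19}{2}\right) = -9 + \left(\frac{N}{90} - \frac{19}{2}\right) = -9 + \left(- \frac{19}{2} + \frac{N}{90}\right) = - \frac{37}{2} + \frac{N}{90}$)
$\left(\frac{15573}{\left(1249 + 1013\right) - 7276} + \frac{S}{-23891}\right) - s{\left(-89 \right)} = \left(\frac{15573}{\left(1249 + 1013\right) - 7276} - \frac{4240}{-23891}\right) - \left(- \frac{37}{2} + \frac{1}{90} \left(-89\right)\right) = \left(\frac{15573}{2262 - 7276} - - \frac{4240}{23891}\right) - \left(- \frac{37}{2} - \frac{89}{90}\right) = \left(\frac{15573}{-5014} + \frac{4240}{23891}\right) - - \frac{877}{45} = \left(15573 \left(- \frac{1}{5014}\right) + \frac{4240}{23891}\right) + \frac{877}{45} = \left(- \frac{15573}{5014} + \frac{4240}{23891}\right) + \frac{877}{45} = - \frac{350795183}{119789474} + \frac{877}{45} = \frac{89269585463}{5390526330}$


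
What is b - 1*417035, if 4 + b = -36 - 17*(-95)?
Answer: -415460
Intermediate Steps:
b = 1575 (b = -4 + (-36 - 17*(-95)) = -4 + (-36 + 1615) = -4 + 1579 = 1575)
b - 1*417035 = 1575 - 1*417035 = 1575 - 417035 = -415460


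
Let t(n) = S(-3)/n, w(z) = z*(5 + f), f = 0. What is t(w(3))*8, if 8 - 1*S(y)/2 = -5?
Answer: 208/15 ≈ 13.867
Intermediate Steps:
S(y) = 26 (S(y) = 16 - 2*(-5) = 16 + 10 = 26)
w(z) = 5*z (w(z) = z*(5 + 0) = z*5 = 5*z)
t(n) = 26/n
t(w(3))*8 = (26/((5*3)))*8 = (26/15)*8 = 208/15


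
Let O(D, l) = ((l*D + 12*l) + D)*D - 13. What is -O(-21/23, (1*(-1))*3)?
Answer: -9629/529 ≈ -18.202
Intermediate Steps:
O(D, l) = -13 + D*(D + 12*l + D*l) (O(D, l) = ((D*l + 12*l) + D)*D - 13 = ((12*l + D*l) + D)*D - 13 = (D + 12*l + D*l)*D - 13 = D*(D + 12*l + D*l) - 13 = -13 + D*(D + 12*l + D*l))
-O(-21/23, (1*(-1))*3) = -(-13 + (-21/23)² + ((1*(-1))*3)*(-21/23)² + 12*(-21/23)*((1*(-1))*3)) = -(-13 + (-21*1/23)² + (-1*3)*(-21*1/23)² + 12*(-21*1/23)*(-1*3)) = -(-13 + (-21/23)² - 3*(-21/23)² + 12*(-21/23)*(-3)) = -(-13 + 441/529 - 3*441/529 + 756/23) = -(-13 + 441/529 - 1323/529 + 756/23) = -1*9629/529 = -9629/529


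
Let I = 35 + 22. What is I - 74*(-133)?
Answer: 9899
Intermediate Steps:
I = 57
I - 74*(-133) = 57 - 74*(-133) = 57 + 9842 = 9899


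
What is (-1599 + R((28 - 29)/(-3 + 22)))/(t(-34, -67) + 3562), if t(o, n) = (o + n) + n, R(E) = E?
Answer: -15191/32243 ≈ -0.47114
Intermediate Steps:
t(o, n) = o + 2*n (t(o, n) = (n + o) + n = o + 2*n)
(-1599 + R((28 - 29)/(-3 + 22)))/(t(-34, -67) + 3562) = (-1599 + (28 - 29)/(-3 + 22))/((-34 + 2*(-67)) + 3562) = (-1599 - 1/19)/((-34 - 134) + 3562) = (-1599 - 1*1/19)/(-168 + 3562) = (-1599 - 1/19)/3394 = -30382/19*1/3394 = -15191/32243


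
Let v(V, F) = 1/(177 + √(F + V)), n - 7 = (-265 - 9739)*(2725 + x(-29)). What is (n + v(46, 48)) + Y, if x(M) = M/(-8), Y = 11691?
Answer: -1704523091901/62470 - √94/31235 ≈ -2.7285e+7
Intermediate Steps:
x(M) = -M/8 (x(M) = M*(-⅛) = -M/8)
n = -54594315/2 (n = 7 + (-265 - 9739)*(2725 - ⅛*(-29)) = 7 - 10004*(2725 + 29/8) = 7 - 10004*21829/8 = 7 - 54594329/2 = -54594315/2 ≈ -2.7297e+7)
(n + v(46, 48)) + Y = (-54594315/2 + 1/(177 + √(48 + 46))) + 11691 = (-54594315/2 + 1/(177 + √94)) + 11691 = -54570933/2 + 1/(177 + √94)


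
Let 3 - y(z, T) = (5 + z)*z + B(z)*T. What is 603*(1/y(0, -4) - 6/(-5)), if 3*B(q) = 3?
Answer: 28341/35 ≈ 809.74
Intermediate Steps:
B(q) = 1 (B(q) = (1/3)*3 = 1)
y(z, T) = 3 - T - z*(5 + z) (y(z, T) = 3 - ((5 + z)*z + 1*T) = 3 - (z*(5 + z) + T) = 3 - (T + z*(5 + z)) = 3 + (-T - z*(5 + z)) = 3 - T - z*(5 + z))
603*(1/y(0, -4) - 6/(-5)) = 603*(1/(3 - 1*(-4) - 1*0**2 - 5*0) - 6/(-5)) = 603*(1/(3 + 4 - 1*0 + 0) - 6*(-1/5)) = 603*(1/(3 + 4 + 0 + 0) + 6/5) = 603*(1/7 + 6/5) = 603*(47/35) = 28341/35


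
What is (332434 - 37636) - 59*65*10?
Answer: 256448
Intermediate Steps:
(332434 - 37636) - 59*65*10 = 294798 - 3835*10 = 294798 - 38350 = 256448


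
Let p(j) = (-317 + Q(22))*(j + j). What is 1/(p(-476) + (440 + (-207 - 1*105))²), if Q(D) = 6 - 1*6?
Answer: 1/318168 ≈ 3.1430e-6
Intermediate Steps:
Q(D) = 0 (Q(D) = 6 - 6 = 0)
p(j) = -634*j (p(j) = (-317 + 0)*(j + j) = -634*j)
1/(p(-476) + (440 + (-207 - 1*105))²) = 1/(-634*(-476) + (440 + (-207 - 1*105))²) = 1/(301784 + (440 + (-207 - 105))²) = 1/(301784 + (440 - 312)²) = 1/(301784 + 128²) = 1/(301784 + 16384) = 1/318168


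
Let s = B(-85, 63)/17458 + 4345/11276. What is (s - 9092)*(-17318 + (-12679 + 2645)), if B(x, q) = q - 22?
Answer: 6119128391053990/24607051 ≈ 2.4867e+8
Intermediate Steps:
B(x, q) = -22 + q
s = 38158663/98428204 (s = (-22 + 63)/17458 + 4345/11276 = 41*(1/17458) + 4345*(1/11276) = 41/17458 + 4345/11276 = 38158663/98428204 ≈ 0.38768)
(s - 9092)*(-17318 + (-12679 + 2645)) = (38158663/98428204 - 9092)*(-17318 + (-12679 + 2645)) = -894871072105*(-17318 - 10034)/98428204 = -894871072105/98428204*(-27352) = 6119128391053990/24607051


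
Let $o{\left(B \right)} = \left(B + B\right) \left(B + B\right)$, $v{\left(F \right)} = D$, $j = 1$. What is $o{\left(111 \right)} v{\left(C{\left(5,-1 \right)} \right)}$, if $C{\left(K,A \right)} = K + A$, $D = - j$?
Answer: $-49284$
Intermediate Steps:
$D = -1$ ($D = \left(-1\right) 1 = -1$)
$C{\left(K,A \right)} = A + K$
$v{\left(F \right)} = -1$
$o{\left(B \right)} = 4 B^{2}$ ($o{\left(B \right)} = 2 B 2 B = 4 B^{2}$)
$o{\left(111 \right)} v{\left(C{\left(5,-1 \right)} \right)} = 4 \cdot 111^{2} \left(-1\right) = 4 \cdot 12321 \left(-1\right) = 49284 \left(-1\right) = -49284$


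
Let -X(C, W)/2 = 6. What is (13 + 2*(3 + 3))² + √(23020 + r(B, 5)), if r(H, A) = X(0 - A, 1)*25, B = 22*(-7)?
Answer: 625 + 8*√355 ≈ 775.73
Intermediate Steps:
B = -154
X(C, W) = -12 (X(C, W) = -2*6 = -12)
r(H, A) = -300 (r(H, A) = -12*25 = -300)
(13 + 2*(3 + 3))² + √(23020 + r(B, 5)) = (13 + 2*(3 + 3))² + √(23020 - 300) = (13 + 2*6)² + √22720 = (13 + 12)² + 8*√355 = 25² + 8*√355 = 625 + 8*√355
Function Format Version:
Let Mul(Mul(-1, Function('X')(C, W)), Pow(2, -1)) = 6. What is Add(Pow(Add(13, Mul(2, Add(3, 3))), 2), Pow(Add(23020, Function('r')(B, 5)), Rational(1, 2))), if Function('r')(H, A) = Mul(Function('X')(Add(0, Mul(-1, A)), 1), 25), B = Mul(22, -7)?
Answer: Add(625, Mul(8, Pow(355, Rational(1, 2)))) ≈ 775.73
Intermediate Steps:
B = -154
Function('X')(C, W) = -12 (Function('X')(C, W) = Mul(-2, 6) = -12)
Function('r')(H, A) = -300 (Function('r')(H, A) = Mul(-12, 25) = -300)
Add(Pow(Add(13, Mul(2, Add(3, 3))), 2), Pow(Add(23020, Function('r')(B, 5)), Rational(1, 2))) = Add(Pow(Add(13, Mul(2, Add(3, 3))), 2), Pow(Add(23020, -300), Rational(1, 2))) = Add(Pow(Add(13, Mul(2, 6)), 2), Pow(22720, Rational(1, 2))) = Add(Pow(Add(13, 12), 2), Mul(8, Pow(355, Rational(1, 2)))) = Add(Pow(25, 2), Mul(8, Pow(355, Rational(1, 2)))) = Add(625, Mul(8, Pow(355, Rational(1, 2))))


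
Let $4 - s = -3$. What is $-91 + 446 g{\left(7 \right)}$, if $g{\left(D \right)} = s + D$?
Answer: $6153$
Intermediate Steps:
$s = 7$ ($s = 4 - -3 = 4 + 3 = 7$)
$g{\left(D \right)} = 7 + D$
$-91 + 446 g{\left(7 \right)} = -91 + 446 \left(7 + 7\right) = -91 + 446 \cdot 14 = -91 + 6244 = 6153$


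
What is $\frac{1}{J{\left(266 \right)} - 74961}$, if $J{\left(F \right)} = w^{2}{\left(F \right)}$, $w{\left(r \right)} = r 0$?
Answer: $- \frac{1}{74961} \approx -1.334 \cdot 10^{-5}$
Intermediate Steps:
$w{\left(r \right)} = 0$
$J{\left(F \right)} = 0$ ($J{\left(F \right)} = 0^{2} = 0$)
$\frac{1}{J{\left(266 \right)} - 74961} = \frac{1}{0 - 74961} = \frac{1}{-74961} = - \frac{1}{74961}$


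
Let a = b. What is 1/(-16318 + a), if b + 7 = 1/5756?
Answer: -5756/93966699 ≈ -6.1256e-5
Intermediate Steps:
b = -40291/5756 (b = -7 + 1/5756 = -40291/5756 ≈ -6.9998)
a = -40291/5756 ≈ -6.9998
1/(-16318 + a) = 1/(-16318 - 40291/5756) = 1/(-93966699/5756) = -5756/93966699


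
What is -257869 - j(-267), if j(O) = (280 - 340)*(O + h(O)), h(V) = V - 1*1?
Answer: -289969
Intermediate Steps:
h(V) = -1 + V (h(V) = V - 1 = -1 + V)
j(O) = 60 - 120*O (j(O) = (280 - 340)*(O + (-1 + O)) = -60*(-1 + 2*O) = 60 - 120*O)
-257869 - j(-267) = -257869 - (60 - 120*(-267)) = -257869 - (60 + 32040) = -257869 - 1*32100 = -257869 - 32100 = -289969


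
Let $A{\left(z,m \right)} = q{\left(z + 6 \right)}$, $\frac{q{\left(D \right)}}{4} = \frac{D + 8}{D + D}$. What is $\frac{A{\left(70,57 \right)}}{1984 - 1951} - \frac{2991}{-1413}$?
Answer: $\frac{214967}{98439} \approx 2.1838$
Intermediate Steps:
$q{\left(D \right)} = \frac{2 \left(8 + D\right)}{D}$ ($q{\left(D \right)} = 4 \frac{D + 8}{D + D} = 4 \frac{8 + D}{2 D} = \frac{2 \left(8 + D\right)}{D}$)
$A{\left(z,m \right)} = 2 + \frac{16}{6 + z}$ ($A{\left(z,m \right)} = 2 + \frac{16}{z + 6} = 2 + \frac{16}{6 + z}$)
$\frac{A{\left(70,57 \right)}}{1984 - 1951} - \frac{2991}{-1413} = \frac{2 \frac{1}{6 + 70} \left(14 + 70\right)}{1984 - 1951} - \frac{2991}{-1413} = \frac{2 \cdot \frac{1}{76} \cdot 84}{33} - - \frac{997}{471} = 2 \cdot \frac{1}{76} \cdot 84 \cdot \frac{1}{33} + \frac{997}{471} = \frac{42}{19} \cdot \frac{1}{33} + \frac{997}{471} = \frac{14}{209} + \frac{997}{471} = \frac{214967}{98439}$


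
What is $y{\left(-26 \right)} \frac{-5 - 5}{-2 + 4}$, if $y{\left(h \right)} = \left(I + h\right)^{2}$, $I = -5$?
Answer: $-4805$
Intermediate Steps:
$y{\left(h \right)} = \left(-5 + h\right)^{2}$
$y{\left(-26 \right)} \frac{-5 - 5}{-2 + 4} = \left(-5 - 26\right)^{2} \frac{-5 - 5}{-2 + 4} = \left(-31\right)^{2} \left(- \frac{10}{2}\right) = 961 \left(\left(-10\right) \frac{1}{2}\right) = 961 \left(-5\right) = -4805$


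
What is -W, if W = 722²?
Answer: -521284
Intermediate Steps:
W = 521284
-W = -1*521284 = -521284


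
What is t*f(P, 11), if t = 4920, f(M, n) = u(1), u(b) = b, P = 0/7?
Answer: 4920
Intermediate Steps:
P = 0 (P = 0*(⅐) = 0)
f(M, n) = 1
t*f(P, 11) = 4920*1 = 4920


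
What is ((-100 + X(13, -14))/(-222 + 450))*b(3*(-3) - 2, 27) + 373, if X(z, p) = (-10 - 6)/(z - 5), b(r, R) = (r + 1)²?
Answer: 6237/19 ≈ 328.26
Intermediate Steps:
b(r, R) = (1 + r)²
X(z, p) = -16/(-5 + z)
((-100 + X(13, -14))/(-222 + 450))*b(3*(-3) - 2, 27) + 373 = ((-100 - 16/(-5 + 13))/(-222 + 450))*(1 + (3*(-3) - 2))² + 373 = ((-100 - 16/8)/228)*(1 + (-9 - 2))² + 373 = ((-100 - 16*⅛)*(1/228))*(1 - 11)² + 373 = ((-100 - 2)*(1/228))*(-10)² + 373 = -102*1/228*100 + 373 = -17/38*100 + 373 = -850/19 + 373 = 6237/19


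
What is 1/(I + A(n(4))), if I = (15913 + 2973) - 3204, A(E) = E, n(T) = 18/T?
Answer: 2/31373 ≈ 6.3749e-5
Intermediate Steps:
I = 15682 (I = 18886 - 3204 = 15682)
1/(I + A(n(4))) = 1/(15682 + 18/4) = 1/(15682 + 18*(¼)) = 1/(15682 + 9/2) = 1/(31373/2) = 2/31373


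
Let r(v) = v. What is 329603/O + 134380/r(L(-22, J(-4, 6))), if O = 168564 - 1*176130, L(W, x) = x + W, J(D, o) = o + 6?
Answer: -102001511/7566 ≈ -13482.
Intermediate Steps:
J(D, o) = 6 + o
L(W, x) = W + x
O = -7566 (O = 168564 - 176130 = -7566)
329603/O + 134380/r(L(-22, J(-4, 6))) = 329603/(-7566) + 134380/(-22 + (6 + 6)) = 329603*(-1/7566) + 134380/(-22 + 12) = -329603/7566 + 134380/(-10) = -329603/7566 + 134380*(-⅒) = -329603/7566 - 13438 = -102001511/7566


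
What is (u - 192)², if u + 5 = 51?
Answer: 21316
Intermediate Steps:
u = 46 (u = -5 + 51 = 46)
(u - 192)² = (46 - 192)² = (-146)² = 21316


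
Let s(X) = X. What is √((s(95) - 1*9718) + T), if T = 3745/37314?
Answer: I*√1488699564042/12438 ≈ 98.096*I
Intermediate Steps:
T = 3745/37314 (T = 3745*(1/37314) = 3745/37314 ≈ 0.10036)
√((s(95) - 1*9718) + T) = √((95 - 1*9718) + 3745/37314) = √((95 - 9718) + 3745/37314) = √(-9623 + 3745/37314) = √(-359068877/37314) = I*√1488699564042/12438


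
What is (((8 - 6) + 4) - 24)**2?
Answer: 324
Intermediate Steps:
(((8 - 6) + 4) - 24)**2 = ((2 + 4) - 24)**2 = (6 - 24)**2 = (-18)**2 = 324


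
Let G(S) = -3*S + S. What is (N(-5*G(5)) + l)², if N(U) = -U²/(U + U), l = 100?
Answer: 5625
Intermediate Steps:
G(S) = -2*S
N(U) = -U/2 (N(U) = -U²/(2*U) = -1/(2*U)*U² = -U/2)
(N(-5*G(5)) + l)² = (-(-5)*(-2*5)/2 + 100)² = (-(-5)*(-10)/2 + 100)² = (-½*50 + 100)² = (-25 + 100)² = 75² = 5625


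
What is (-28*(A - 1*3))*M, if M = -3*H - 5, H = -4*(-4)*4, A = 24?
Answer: 115836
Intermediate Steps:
H = 64 (H = 16*4 = 64)
M = -197 (M = -3*64 - 5 = -192 - 5 = -197)
(-28*(A - 1*3))*M = -28*(24 - 1*3)*(-197) = -28*(24 - 3)*(-197) = -28*21*(-197) = -588*(-197) = 115836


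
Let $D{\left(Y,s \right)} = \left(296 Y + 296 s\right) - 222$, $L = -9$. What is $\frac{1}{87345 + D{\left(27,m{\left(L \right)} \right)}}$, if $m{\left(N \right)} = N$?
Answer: $\frac{1}{92451} \approx 1.0817 \cdot 10^{-5}$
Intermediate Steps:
$D{\left(Y,s \right)} = -222 + 296 Y + 296 s$
$\frac{1}{87345 + D{\left(27,m{\left(L \right)} \right)}} = \frac{1}{87345 + \left(-222 + 296 \cdot 27 + 296 \left(-9\right)\right)} = \frac{1}{87345 - -5106} = \frac{1}{87345 + 5106} = \frac{1}{92451}$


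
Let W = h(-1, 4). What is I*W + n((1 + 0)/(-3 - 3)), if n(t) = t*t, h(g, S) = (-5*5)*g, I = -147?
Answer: -132299/36 ≈ -3675.0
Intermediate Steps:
h(g, S) = -25*g
n(t) = t²
W = 25 (W = -25*(-1) = 25)
I*W + n((1 + 0)/(-3 - 3)) = -147*25 + ((1 + 0)/(-3 - 3))² = -3675 + (1/(-6))² = -3675 + (1*(-⅙))² = -3675 + (-⅙)² = -3675 + 1/36 = -132299/36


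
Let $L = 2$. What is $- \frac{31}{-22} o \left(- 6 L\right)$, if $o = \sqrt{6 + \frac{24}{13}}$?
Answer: $- \frac{186 \sqrt{1326}}{143} \approx -47.364$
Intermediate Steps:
$o = \frac{\sqrt{1326}}{13}$ ($o = \sqrt{6 + 24 \cdot \frac{1}{13}} = \sqrt{6 + \frac{24}{13}} = \sqrt{\frac{102}{13}} = \frac{\sqrt{1326}}{13} \approx 2.8011$)
$- \frac{31}{-22} o \left(- 6 L\right) = - \frac{31}{-22} \frac{\sqrt{1326}}{13} \left(\left(-6\right) 2\right) = \left(-31\right) \left(- \frac{1}{22}\right) \frac{\sqrt{1326}}{13} \left(-12\right) = \frac{31 \frac{\sqrt{1326}}{13}}{22} \left(-12\right) = \frac{31 \sqrt{1326}}{286} \left(-12\right) = - \frac{186 \sqrt{1326}}{143}$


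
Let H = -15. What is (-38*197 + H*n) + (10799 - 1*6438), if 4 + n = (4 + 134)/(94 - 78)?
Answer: -25555/8 ≈ -3194.4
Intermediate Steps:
n = 37/8 (n = -4 + (4 + 134)/(94 - 78) = -4 + 138/16 = -4 + 138*(1/16) = -4 + 69/8 = 37/8 ≈ 4.6250)
(-38*197 + H*n) + (10799 - 1*6438) = (-38*197 - 15*37/8) + (10799 - 1*6438) = (-7486 - 555/8) + (10799 - 6438) = -60443/8 + 4361 = -25555/8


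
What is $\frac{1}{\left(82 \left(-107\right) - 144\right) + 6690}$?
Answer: $- \frac{1}{2228} \approx -0.00044883$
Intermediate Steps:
$\frac{1}{\left(82 \left(-107\right) - 144\right) + 6690} = \frac{1}{\left(-8774 - 144\right) + 6690} = \frac{1}{-8918 + 6690} = \frac{1}{-2228} = - \frac{1}{2228}$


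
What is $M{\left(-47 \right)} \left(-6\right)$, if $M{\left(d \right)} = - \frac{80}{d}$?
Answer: $- \frac{480}{47} \approx -10.213$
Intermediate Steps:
$M{\left(-47 \right)} \left(-6\right) = - \frac{80}{-47} \left(-6\right) = \left(-80\right) \left(- \frac{1}{47}\right) \left(-6\right) = \frac{80}{47} \left(-6\right) = - \frac{480}{47}$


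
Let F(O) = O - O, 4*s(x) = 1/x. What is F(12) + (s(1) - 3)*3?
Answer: -33/4 ≈ -8.2500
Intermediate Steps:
s(x) = 1/(4*x) (s(x) = (1/x)/4 = 1/(4*x))
F(O) = 0
F(12) + (s(1) - 3)*3 = 0 + ((¼)/1 - 3)*3 = 0 + ((¼)*1 - 3)*3 = 0 + (¼ - 3)*3 = 0 - 11/4*3 = 0 - 33/4 = -33/4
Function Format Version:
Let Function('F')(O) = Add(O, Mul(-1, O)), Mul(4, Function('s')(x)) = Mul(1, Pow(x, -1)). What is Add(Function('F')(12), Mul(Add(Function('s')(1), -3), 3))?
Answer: Rational(-33, 4) ≈ -8.2500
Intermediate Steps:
Function('s')(x) = Mul(Rational(1, 4), Pow(x, -1)) (Function('s')(x) = Mul(Rational(1, 4), Mul(1, Pow(x, -1))) = Mul(Rational(1, 4), Pow(x, -1)))
Function('F')(O) = 0
Add(Function('F')(12), Mul(Add(Function('s')(1), -3), 3)) = Add(0, Mul(Add(Mul(Rational(1, 4), Pow(1, -1)), -3), 3)) = Add(0, Mul(Add(Mul(Rational(1, 4), 1), -3), 3)) = Add(0, Mul(Add(Rational(1, 4), -3), 3)) = Add(0, Mul(Rational(-11, 4), 3)) = Add(0, Rational(-33, 4)) = Rational(-33, 4)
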